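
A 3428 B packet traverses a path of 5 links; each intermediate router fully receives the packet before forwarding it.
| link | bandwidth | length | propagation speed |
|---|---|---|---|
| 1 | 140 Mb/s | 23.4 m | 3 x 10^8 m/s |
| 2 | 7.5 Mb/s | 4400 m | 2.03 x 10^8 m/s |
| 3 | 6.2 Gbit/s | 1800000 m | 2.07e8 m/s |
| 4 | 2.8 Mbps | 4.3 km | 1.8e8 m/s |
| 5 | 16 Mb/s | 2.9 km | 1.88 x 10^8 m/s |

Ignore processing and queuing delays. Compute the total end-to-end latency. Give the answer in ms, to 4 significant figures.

L = 3428 × 8 = 27424 bits.
Transmission delays (L/R per hop): 0.195886, 3.65653, 0.00442323, 9.79429, 1.714 ms; sum = 15.3651 ms.
Propagation delays (d/s per hop): 7.8e-05, 0.0216749, 8.69565, 0.0238889, 0.0154255 ms; sum = 8.75672 ms.
End-to-end = 24.12 ms.

24.12 ms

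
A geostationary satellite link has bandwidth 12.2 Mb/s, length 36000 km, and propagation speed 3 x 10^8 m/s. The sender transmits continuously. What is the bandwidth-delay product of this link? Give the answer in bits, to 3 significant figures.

1460000 bits

Propagation delay = 36000000 / 300000000 = 0.12 s.
BDP = R × t_prop = 12200000 × 0.12 = 1464000 bits.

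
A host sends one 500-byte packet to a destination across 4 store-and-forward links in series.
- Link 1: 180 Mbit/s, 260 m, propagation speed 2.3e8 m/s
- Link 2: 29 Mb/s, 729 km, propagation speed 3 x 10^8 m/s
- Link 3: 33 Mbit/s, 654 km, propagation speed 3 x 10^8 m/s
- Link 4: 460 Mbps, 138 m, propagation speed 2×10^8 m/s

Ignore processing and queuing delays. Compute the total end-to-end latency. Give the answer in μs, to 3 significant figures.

4900 μs

L = 500 × 8 = 4000 bits.
Transmission delays (L/R per hop): 22.2222, 137.931, 121.212, 8.69565 μs; sum = 290.061 μs.
Propagation delays (d/s per hop): 1.13043, 2430, 2180, 0.69 μs; sum = 4611.82 μs.
End-to-end = 4900 μs.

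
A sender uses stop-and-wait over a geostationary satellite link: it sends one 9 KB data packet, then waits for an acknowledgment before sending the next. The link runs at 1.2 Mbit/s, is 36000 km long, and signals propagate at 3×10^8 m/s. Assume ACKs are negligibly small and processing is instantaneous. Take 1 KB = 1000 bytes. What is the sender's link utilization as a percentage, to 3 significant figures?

20.0 %

t_tx = L/R = 72000/1200000 = 0.06 s.
t_prop = 36000000/300000000 = 0.12 s; RTT = 0.24 s.
Cycle = t_tx + RTT = 0.3 s.
Utilization = t_tx / cycle = 0.06/0.3 = 20.0 %.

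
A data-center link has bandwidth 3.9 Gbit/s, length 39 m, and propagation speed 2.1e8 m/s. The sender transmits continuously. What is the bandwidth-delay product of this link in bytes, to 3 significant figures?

90.5 bytes

Propagation delay = 39 / 210000000 = 1.85714e-07 s.
BDP = R × t_prop = 3900000000 × 1.85714e-07 = 724.286 bits.
In bytes: 724.286/8 = 90.5 bytes.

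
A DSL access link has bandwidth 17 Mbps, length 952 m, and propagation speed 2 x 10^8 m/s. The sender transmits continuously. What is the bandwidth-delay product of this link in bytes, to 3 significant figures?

10.1 bytes

Propagation delay = 952 / 200000000 = 4.76e-06 s.
BDP = R × t_prop = 17000000 × 4.76e-06 = 80.92 bits.
In bytes: 80.92/8 = 10.1 bytes.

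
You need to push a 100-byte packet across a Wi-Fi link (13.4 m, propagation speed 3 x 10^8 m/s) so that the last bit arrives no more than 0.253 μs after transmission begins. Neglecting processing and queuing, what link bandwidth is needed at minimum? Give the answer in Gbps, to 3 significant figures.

3.84 Gbps

L = 800 bits.
Propagation delay = 13.4 / 300000000 = 0.0446667 μs.
Transmission budget = 0.253 − 0.0446667 = 0.208333 μs.
R ≥ L / t_tx = 800 bits / 2.08333e-07 s = 3.84 Gbps.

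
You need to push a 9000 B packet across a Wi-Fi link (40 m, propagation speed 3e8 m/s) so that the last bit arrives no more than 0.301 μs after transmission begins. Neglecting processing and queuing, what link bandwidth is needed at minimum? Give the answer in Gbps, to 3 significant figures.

429 Gbps

L = 72000 bits.
Propagation delay = 40 / 300000000 = 0.133333 μs.
Transmission budget = 0.301 − 0.133333 = 0.167667 μs.
R ≥ L / t_tx = 72000 bits / 1.67667e-07 s = 429 Gbps.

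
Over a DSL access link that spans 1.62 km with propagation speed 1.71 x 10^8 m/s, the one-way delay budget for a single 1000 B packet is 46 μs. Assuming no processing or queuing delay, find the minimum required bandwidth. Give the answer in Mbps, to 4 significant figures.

219.0 Mbps

L = 8000 bits.
Propagation delay = 1620 / 171000000 = 9.47368 μs.
Transmission budget = 46 − 9.47368 = 36.5263 μs.
R ≥ L / t_tx = 8000 bits / 3.65263e-05 s = 219.0 Mbps.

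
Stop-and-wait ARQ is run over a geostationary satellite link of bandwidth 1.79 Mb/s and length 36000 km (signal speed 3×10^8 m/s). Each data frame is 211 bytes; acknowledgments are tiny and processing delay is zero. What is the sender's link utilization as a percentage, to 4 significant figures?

t_tx = L/R = 1688/1790000 = 0.000943017 s.
t_prop = 36000000/300000000 = 0.12 s; RTT = 0.24 s.
Cycle = t_tx + RTT = 0.240943 s.
Utilization = t_tx / cycle = 0.000943017/0.240943 = 0.3914 %.

0.3914 %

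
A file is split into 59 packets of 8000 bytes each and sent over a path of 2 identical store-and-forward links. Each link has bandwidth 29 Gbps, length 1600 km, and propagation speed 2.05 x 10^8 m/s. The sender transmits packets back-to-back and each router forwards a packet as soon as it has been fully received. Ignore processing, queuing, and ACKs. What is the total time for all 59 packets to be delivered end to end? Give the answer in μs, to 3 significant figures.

Per-hop transmission t_tx = L/R = 64000/29000000000 = 2.2069 μs.
Per-hop propagation t_prop = 1600000/2.05e+08 = 7804.88 μs.
Pipeline fill: first packet needs 2·t_tx to clear all hops; remaining 58 packets each add one t_tx.
Total = (2+59-1)·t_tx + 2·t_prop = 60·2.2069 + 2·7804.88 = 15700 μs.

15700 μs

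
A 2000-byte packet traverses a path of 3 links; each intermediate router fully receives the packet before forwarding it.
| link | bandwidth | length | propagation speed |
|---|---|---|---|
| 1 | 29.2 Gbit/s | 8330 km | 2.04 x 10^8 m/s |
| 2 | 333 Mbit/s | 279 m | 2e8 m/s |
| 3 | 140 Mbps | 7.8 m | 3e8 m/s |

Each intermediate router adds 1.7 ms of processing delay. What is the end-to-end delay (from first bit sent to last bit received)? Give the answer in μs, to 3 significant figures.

44400 μs

L = 2000 × 8 = 16000 bits.
Transmission delays (L/R per hop): 0.547945, 48.048, 114.286 μs; sum = 162.882 μs.
Propagation delays (d/s per hop): 40833.3, 1.395, 0.026 μs; sum = 40834.8 μs.
Processing at 2 router(s): 2 × 1.7 ms = 3400 μs.
End-to-end = 44400 μs.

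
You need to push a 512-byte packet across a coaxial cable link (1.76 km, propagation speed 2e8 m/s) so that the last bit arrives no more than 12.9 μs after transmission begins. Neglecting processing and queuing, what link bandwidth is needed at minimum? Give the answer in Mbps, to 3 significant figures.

L = 4096 bits.
Propagation delay = 1760 / 200000000 = 8.8 μs.
Transmission budget = 12.9 − 8.8 = 4.1 μs.
R ≥ L / t_tx = 4096 bits / 4.1e-06 s = 999 Mbps.

999 Mbps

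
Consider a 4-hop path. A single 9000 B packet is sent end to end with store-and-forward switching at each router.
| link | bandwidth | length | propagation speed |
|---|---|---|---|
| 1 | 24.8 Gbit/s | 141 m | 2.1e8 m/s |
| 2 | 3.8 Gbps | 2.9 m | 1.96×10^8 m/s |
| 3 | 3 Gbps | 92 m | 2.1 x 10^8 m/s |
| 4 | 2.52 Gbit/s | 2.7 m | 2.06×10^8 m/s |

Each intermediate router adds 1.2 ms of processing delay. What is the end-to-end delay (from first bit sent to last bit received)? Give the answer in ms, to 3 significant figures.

3.68 ms

L = 9000 × 8 = 72000 bits.
Transmission delays (L/R per hop): 0.00290323, 0.0189474, 0.024, 0.0285714 ms; sum = 0.074422 ms.
Propagation delays (d/s per hop): 0.000671429, 1.47959e-05, 0.000438095, 1.31068e-05 ms; sum = 0.00113743 ms.
Processing at 3 router(s): 3 × 1.2 ms = 3.6 ms.
End-to-end = 3.68 ms.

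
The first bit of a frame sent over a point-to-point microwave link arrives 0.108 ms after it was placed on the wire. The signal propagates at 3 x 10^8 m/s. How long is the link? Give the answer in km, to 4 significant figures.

32.40 km

d = s × t_prop = 300000000 × 0.000108 = 32.40 km.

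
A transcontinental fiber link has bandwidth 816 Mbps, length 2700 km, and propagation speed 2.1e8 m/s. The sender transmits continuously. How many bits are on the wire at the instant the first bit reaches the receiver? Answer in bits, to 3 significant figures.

10500000 bits

Propagation delay = 2700000 / 210000000 = 0.0128571 s.
BDP = R × t_prop = 816000000 × 0.0128571 = 10491400 bits.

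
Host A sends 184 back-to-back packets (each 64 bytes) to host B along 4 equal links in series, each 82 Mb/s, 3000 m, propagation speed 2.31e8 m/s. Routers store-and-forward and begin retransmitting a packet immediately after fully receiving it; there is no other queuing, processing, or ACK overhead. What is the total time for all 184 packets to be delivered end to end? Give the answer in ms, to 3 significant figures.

Per-hop transmission t_tx = L/R = 512/82000000 = 0.0062439 ms.
Per-hop propagation t_prop = 3000/231000000 = 0.012987 ms.
Pipeline fill: first packet needs 4·t_tx to clear all hops; remaining 183 packets each add one t_tx.
Total = (4+184-1)·t_tx + 4·t_prop = 187·0.0062439 + 4·0.012987 = 1.22 ms.

1.22 ms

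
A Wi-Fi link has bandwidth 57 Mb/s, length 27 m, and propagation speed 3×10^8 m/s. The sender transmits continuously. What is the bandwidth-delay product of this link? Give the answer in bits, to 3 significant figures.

Propagation delay = 27 / 300000000 = 9e-08 s.
BDP = R × t_prop = 57000000 × 9e-08 = 5.13 bits.

5.13 bits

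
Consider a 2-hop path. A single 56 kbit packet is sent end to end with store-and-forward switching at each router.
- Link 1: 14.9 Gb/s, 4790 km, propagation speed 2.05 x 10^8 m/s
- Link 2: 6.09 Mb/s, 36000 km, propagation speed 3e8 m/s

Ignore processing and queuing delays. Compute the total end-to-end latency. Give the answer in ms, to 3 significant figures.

153 ms

L = 56000 bits.
Transmission delays (L/R per hop): 0.00375839, 9.1954 ms; sum = 9.19916 ms.
Propagation delays (d/s per hop): 23.3659, 120 ms; sum = 143.366 ms.
End-to-end = 153 ms.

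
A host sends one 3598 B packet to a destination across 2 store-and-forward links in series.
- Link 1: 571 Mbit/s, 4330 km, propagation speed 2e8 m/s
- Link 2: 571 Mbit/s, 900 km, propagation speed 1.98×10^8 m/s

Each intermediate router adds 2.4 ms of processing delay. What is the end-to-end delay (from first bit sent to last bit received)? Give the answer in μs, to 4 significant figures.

L = 3598 × 8 = 28784 bits.
Transmission delay per hop = L/R = 28784/571000000 = 50.4098 μs; 2 hops → 100.82 μs.
Propagation delays (d/s per hop): 21650, 4545.45 μs; sum = 26195.5 μs.
Processing at 1 router(s): 1 × 2.4 ms = 2400 μs.
End-to-end = 28700 μs.

28700 μs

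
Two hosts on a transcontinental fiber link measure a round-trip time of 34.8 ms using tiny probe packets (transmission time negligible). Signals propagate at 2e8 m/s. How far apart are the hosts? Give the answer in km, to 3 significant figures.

One-way propagation = RTT/2 = 17.4 ms.
d = s × t = 200000000 × 0.0174 = 3480 km.

3480 km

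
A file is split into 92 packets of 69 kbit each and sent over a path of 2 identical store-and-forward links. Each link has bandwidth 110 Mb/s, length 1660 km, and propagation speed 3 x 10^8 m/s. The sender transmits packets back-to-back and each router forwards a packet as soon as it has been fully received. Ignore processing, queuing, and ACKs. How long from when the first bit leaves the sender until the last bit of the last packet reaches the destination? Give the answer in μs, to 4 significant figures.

69400 μs

Per-hop transmission t_tx = L/R = 69000/110000000 = 627.273 μs.
Per-hop propagation t_prop = 1660000/300000000 = 5533.33 μs.
Pipeline fill: first packet needs 2·t_tx to clear all hops; remaining 91 packets each add one t_tx.
Total = (2+92-1)·t_tx + 2·t_prop = 93·627.273 + 2·5533.33 = 69400 μs.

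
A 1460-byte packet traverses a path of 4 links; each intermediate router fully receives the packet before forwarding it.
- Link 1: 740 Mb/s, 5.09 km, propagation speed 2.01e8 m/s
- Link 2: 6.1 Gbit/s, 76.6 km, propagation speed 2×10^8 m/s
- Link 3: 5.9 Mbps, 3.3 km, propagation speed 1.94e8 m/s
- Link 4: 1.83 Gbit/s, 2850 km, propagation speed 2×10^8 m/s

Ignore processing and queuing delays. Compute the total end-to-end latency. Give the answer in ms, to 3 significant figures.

L = 1460 × 8 = 11680 bits.
Transmission delays (L/R per hop): 0.0157838, 0.00191475, 1.97966, 0.00638251 ms; sum = 2.00374 ms.
Propagation delays (d/s per hop): 0.0253234, 0.383, 0.0170103, 14.25 ms; sum = 14.6753 ms.
End-to-end = 16.7 ms.

16.7 ms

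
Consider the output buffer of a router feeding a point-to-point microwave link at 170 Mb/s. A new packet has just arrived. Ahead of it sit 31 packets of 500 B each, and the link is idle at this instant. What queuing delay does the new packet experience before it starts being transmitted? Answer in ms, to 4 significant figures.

0.7294 ms

Each queued packet: L/R = 4000/170000000 = 0.0235294 ms.
31 queued → 0.729412 ms.
Queuing delay = 0.7294 ms.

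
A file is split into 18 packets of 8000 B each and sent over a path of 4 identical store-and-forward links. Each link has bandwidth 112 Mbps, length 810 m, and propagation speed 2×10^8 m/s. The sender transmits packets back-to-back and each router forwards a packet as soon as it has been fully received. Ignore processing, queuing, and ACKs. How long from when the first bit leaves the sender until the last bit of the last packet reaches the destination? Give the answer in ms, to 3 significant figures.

Per-hop transmission t_tx = L/R = 64000/112000000 = 0.571429 ms.
Per-hop propagation t_prop = 810/200000000 = 0.00405 ms.
Pipeline fill: first packet needs 4·t_tx to clear all hops; remaining 17 packets each add one t_tx.
Total = (4+18-1)·t_tx + 4·t_prop = 21·0.571429 + 4·0.00405 = 12.0 ms.

12.0 ms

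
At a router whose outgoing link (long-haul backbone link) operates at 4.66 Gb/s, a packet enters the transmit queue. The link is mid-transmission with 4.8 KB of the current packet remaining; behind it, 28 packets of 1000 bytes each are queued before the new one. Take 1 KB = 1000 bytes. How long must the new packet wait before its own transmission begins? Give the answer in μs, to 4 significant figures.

Each queued packet: L/R = 8000/4660000000 = 1.71674 μs.
28 queued → 48.0687 μs.
Plus remaining 38400 bits of current packet: 8.24034 μs.
Queuing delay = 56.31 μs.

56.31 μs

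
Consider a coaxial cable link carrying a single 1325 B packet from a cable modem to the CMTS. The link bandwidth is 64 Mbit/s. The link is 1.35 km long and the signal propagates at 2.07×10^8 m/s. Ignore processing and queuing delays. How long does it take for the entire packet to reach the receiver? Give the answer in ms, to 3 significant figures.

0.172 ms

L = 1325 × 8 = 10600 bits.
Transmission delay = L/R = 10600 / 64000000 = 0.165625 ms.
Propagation delay = d/s = 1350 m / 2.07e+08 m/s = 0.00652174 ms.
Total = 0.172 ms.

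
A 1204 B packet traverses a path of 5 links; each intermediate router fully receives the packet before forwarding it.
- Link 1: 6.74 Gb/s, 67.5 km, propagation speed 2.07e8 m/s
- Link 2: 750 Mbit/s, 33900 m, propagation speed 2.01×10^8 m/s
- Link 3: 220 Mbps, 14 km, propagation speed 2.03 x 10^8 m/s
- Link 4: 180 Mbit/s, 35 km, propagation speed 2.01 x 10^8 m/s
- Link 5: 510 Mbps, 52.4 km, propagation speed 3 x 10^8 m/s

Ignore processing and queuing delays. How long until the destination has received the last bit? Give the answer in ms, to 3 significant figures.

L = 1204 × 8 = 9632 bits.
Transmission delays (L/R per hop): 0.00142908, 0.0128427, 0.0437818, 0.0535111, 0.0188863 ms; sum = 0.130451 ms.
Propagation delays (d/s per hop): 0.326087, 0.168657, 0.0689655, 0.174129, 0.174667 ms; sum = 0.912505 ms.
End-to-end = 1.04 ms.

1.04 ms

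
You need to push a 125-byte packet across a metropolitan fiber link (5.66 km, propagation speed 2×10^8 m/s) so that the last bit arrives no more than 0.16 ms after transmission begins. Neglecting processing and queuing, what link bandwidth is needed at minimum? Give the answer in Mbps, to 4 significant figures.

7.593 Mbps

L = 1000 bits.
Propagation delay = 5660 / 200000000 = 0.0283 ms.
Transmission budget = 0.16 − 0.0283 = 0.1317 ms.
R ≥ L / t_tx = 1000 bits / 0.0001317 s = 7.593 Mbps.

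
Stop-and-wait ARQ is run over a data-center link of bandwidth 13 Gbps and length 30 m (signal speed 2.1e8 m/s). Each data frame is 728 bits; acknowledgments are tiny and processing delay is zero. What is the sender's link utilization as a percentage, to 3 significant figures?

16.4 %

t_tx = L/R = 728/13000000000 = 5.6e-08 s.
t_prop = 30/210000000 = 1.42857e-07 s; RTT = 2.85714e-07 s.
Cycle = t_tx + RTT = 3.41714e-07 s.
Utilization = t_tx / cycle = 5.6e-08/3.41714e-07 = 16.4 %.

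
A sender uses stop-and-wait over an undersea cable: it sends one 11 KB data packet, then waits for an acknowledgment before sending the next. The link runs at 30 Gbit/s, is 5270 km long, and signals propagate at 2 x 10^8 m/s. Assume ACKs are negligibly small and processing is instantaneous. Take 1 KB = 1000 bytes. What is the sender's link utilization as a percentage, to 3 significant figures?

0.00557 %

t_tx = L/R = 88000/30000000000 = 2.93333e-06 s.
t_prop = 5270000/200000000 = 0.02635 s; RTT = 0.0527 s.
Cycle = t_tx + RTT = 0.0527029 s.
Utilization = t_tx / cycle = 2.93333e-06/0.0527029 = 0.00557 %.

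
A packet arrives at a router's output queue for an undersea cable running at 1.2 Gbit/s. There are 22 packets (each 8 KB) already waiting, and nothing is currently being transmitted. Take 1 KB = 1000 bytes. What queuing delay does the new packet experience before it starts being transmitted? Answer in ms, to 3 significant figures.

Each queued packet: L/R = 64000/1200000000 = 0.0533333 ms.
22 queued → 1.17333 ms.
Queuing delay = 1.17 ms.

1.17 ms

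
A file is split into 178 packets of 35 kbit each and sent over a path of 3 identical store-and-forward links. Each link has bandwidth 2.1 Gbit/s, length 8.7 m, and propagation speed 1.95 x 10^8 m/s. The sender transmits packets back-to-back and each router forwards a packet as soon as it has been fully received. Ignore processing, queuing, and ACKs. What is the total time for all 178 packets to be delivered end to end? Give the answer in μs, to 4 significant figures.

3000 μs

Per-hop transmission t_tx = L/R = 35000/2100000000 = 16.6667 μs.
Per-hop propagation t_prop = 8.7/195000000 = 0.0446154 μs.
Pipeline fill: first packet needs 3·t_tx to clear all hops; remaining 177 packets each add one t_tx.
Total = (3+178-1)·t_tx + 3·t_prop = 180·16.6667 + 3·0.0446154 = 3000 μs.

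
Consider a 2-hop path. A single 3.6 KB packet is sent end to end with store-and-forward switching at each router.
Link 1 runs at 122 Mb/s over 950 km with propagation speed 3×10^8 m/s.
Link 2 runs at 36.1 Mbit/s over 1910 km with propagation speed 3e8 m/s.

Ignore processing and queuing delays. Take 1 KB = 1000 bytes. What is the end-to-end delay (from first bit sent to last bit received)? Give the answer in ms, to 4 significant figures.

L = 28800 bits.
Transmission delays (L/R per hop): 0.236066, 0.797784 ms; sum = 1.03385 ms.
Propagation delays (d/s per hop): 3.16667, 6.36667 ms; sum = 9.53333 ms.
End-to-end = 10.57 ms.

10.57 ms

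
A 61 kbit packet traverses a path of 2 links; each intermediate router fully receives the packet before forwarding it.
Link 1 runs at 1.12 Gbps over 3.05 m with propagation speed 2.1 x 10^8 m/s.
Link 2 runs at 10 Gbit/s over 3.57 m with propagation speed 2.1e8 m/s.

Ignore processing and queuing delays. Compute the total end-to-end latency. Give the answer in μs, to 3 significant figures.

60.6 μs

L = 61000 bits.
Transmission delays (L/R per hop): 54.4643, 6.1 μs; sum = 60.5643 μs.
Propagation delays (d/s per hop): 0.0145238, 0.017 μs; sum = 0.0315238 μs.
End-to-end = 60.6 μs.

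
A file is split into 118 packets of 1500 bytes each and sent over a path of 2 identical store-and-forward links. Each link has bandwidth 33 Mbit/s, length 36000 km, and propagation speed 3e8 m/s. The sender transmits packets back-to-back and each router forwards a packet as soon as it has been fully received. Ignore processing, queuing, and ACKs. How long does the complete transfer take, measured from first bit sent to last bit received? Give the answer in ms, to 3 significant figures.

Per-hop transmission t_tx = L/R = 12000/33000000 = 0.363636 ms.
Per-hop propagation t_prop = 36000000/300000000 = 120 ms.
Pipeline fill: first packet needs 2·t_tx to clear all hops; remaining 117 packets each add one t_tx.
Total = (2+118-1)·t_tx + 2·t_prop = 119·0.363636 + 2·120 = 283 ms.

283 ms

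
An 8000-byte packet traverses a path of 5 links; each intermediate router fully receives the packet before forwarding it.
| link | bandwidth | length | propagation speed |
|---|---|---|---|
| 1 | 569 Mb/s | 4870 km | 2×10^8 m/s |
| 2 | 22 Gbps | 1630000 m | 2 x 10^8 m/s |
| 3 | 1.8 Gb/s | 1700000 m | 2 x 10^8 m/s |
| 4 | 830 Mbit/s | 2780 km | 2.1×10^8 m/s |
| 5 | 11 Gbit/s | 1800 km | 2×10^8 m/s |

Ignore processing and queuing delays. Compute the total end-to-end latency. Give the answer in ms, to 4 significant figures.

63.47 ms

L = 8000 × 8 = 64000 bits.
Transmission delays (L/R per hop): 0.112478, 0.00290909, 0.0355556, 0.0771084, 0.00581818 ms; sum = 0.233869 ms.
Propagation delays (d/s per hop): 24.35, 8.15, 8.5, 13.2381, 9 ms; sum = 63.2381 ms.
End-to-end = 63.47 ms.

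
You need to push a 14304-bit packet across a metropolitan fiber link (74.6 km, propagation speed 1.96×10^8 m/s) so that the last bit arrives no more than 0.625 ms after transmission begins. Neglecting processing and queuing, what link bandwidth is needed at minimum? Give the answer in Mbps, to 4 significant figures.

Propagation delay = 74600 / 196000000 = 0.380612 ms.
Transmission budget = 0.625 − 0.380612 = 0.244388 ms.
R ≥ L / t_tx = 14304 bits / 0.000244388 s = 58.53 Mbps.

58.53 Mbps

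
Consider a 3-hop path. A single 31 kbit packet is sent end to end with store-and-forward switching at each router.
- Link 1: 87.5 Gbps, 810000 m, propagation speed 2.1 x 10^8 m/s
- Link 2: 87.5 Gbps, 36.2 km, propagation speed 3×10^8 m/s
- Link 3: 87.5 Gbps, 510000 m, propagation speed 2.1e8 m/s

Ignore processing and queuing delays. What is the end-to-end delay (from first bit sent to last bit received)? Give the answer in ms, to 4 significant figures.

L = 31000 bits.
Transmission delay per hop = L/R = 31000/87500000000 = 0.000354286 ms; 3 hops → 0.00106286 ms.
Propagation delays (d/s per hop): 3.85714, 0.120667, 2.42857 ms; sum = 6.40638 ms.
End-to-end = 6.407 ms.

6.407 ms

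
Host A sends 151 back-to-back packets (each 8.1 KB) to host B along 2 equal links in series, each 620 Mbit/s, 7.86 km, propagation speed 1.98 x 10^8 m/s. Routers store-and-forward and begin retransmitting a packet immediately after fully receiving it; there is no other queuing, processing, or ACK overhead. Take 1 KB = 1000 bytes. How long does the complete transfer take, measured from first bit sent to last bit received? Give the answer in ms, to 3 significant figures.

Per-hop transmission t_tx = L/R = 64800/620000000 = 0.104516 ms.
Per-hop propagation t_prop = 7860/198000000 = 0.039697 ms.
Pipeline fill: first packet needs 2·t_tx to clear all hops; remaining 150 packets each add one t_tx.
Total = (2+151-1)·t_tx + 2·t_prop = 152·0.104516 + 2·0.039697 = 16.0 ms.

16.0 ms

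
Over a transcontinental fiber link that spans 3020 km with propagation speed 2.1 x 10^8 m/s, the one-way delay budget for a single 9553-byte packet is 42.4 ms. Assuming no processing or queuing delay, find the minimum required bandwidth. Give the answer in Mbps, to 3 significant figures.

2.73 Mbps

L = 76424 bits.
Propagation delay = 3020000 / 210000000 = 14.381 ms.
Transmission budget = 42.4 − 14.381 = 28.019 ms.
R ≥ L / t_tx = 76424 bits / 0.028019 s = 2.73 Mbps.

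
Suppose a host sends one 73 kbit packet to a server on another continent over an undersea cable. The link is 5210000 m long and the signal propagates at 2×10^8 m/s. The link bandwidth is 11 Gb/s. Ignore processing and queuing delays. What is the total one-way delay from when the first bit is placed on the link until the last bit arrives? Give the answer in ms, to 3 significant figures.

26.1 ms

L = 73000 bits.
Transmission delay = L/R = 73000 / 11000000000 = 0.00663636 ms.
Propagation delay = d/s = 5210000 m / 200000000 m/s = 26.05 ms.
Total = 26.1 ms.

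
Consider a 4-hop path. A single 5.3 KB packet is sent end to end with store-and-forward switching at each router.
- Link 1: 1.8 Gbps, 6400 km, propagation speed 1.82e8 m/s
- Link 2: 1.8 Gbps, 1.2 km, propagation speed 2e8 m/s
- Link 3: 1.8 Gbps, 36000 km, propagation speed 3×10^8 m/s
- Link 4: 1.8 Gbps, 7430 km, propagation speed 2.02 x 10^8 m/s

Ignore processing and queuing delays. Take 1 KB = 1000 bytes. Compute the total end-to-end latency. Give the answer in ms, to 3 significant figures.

L = 42400 bits.
Transmission delay per hop = L/R = 42400/1800000000 = 0.0235556 ms; 4 hops → 0.0942222 ms.
Propagation delays (d/s per hop): 35.1648, 0.006, 120, 36.7822 ms; sum = 191.953 ms.
End-to-end = 192 ms.

192 ms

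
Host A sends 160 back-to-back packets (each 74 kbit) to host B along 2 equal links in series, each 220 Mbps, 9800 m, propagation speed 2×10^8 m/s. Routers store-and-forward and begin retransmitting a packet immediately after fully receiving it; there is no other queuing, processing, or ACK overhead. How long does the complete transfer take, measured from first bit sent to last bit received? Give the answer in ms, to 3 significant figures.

54.3 ms

Per-hop transmission t_tx = L/R = 74000/220000000 = 0.336364 ms.
Per-hop propagation t_prop = 9800/200000000 = 0.049 ms.
Pipeline fill: first packet needs 2·t_tx to clear all hops; remaining 159 packets each add one t_tx.
Total = (2+160-1)·t_tx + 2·t_prop = 161·0.336364 + 2·0.049 = 54.3 ms.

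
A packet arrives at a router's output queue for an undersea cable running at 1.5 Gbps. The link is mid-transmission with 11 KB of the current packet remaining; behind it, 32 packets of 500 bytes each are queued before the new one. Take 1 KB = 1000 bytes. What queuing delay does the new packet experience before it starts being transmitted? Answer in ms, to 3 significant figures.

0.144 ms

Each queued packet: L/R = 4000/1500000000 = 0.00266667 ms.
32 queued → 0.0853333 ms.
Plus remaining 88000 bits of current packet: 0.0586667 ms.
Queuing delay = 0.144 ms.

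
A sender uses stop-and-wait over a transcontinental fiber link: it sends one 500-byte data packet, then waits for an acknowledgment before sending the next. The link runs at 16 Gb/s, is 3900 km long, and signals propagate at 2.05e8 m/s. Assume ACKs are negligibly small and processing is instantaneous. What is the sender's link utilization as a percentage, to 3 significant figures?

t_tx = L/R = 4000/16000000000 = 2.5e-07 s.
t_prop = 3900000/2.05e+08 = 0.0190244 s; RTT = 0.0380488 s.
Cycle = t_tx + RTT = 0.038049 s.
Utilization = t_tx / cycle = 2.5e-07/0.038049 = 0.000657 %.

0.000657 %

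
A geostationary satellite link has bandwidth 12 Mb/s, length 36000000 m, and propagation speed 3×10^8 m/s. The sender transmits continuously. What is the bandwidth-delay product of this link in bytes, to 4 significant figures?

180000 bytes

Propagation delay = 36000000 / 300000000 = 0.12 s.
BDP = R × t_prop = 12000000 × 0.12 = 1440000 bits.
In bytes: 1440000/8 = 180000 bytes.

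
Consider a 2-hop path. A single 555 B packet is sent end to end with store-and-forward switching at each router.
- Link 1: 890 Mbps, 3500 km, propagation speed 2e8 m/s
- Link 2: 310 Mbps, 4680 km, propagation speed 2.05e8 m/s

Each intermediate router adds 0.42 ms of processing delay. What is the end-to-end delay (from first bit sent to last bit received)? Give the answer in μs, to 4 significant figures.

40770 μs

L = 555 × 8 = 4440 bits.
Transmission delays (L/R per hop): 4.98876, 14.3226 μs; sum = 19.3113 μs.
Propagation delays (d/s per hop): 17500, 22829.3 μs; sum = 40329.3 μs.
Processing at 1 router(s): 1 × 0.42 ms = 420 μs.
End-to-end = 40770 μs.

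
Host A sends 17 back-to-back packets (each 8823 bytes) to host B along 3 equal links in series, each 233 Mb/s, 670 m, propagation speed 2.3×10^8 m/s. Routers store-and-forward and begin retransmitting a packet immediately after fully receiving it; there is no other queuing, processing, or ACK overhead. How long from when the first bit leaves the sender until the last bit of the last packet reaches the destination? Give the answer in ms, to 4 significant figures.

Per-hop transmission t_tx = L/R = 70584/233000000 = 0.302936 ms.
Per-hop propagation t_prop = 670/2.3e+08 = 0.00291304 ms.
Pipeline fill: first packet needs 3·t_tx to clear all hops; remaining 16 packets each add one t_tx.
Total = (3+17-1)·t_tx + 3·t_prop = 19·0.302936 + 3·0.00291304 = 5.765 ms.

5.765 ms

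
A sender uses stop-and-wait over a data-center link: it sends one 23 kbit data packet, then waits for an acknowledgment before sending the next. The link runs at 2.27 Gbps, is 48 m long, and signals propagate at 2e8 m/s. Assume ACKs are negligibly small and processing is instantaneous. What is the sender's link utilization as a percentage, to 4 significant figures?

t_tx = L/R = 23000/2270000000 = 1.01322e-05 s.
t_prop = 48/200000000 = 2.4e-07 s; RTT = 4.8e-07 s.
Cycle = t_tx + RTT = 1.06122e-05 s.
Utilization = t_tx / cycle = 1.01322e-05/1.06122e-05 = 95.48 %.

95.48 %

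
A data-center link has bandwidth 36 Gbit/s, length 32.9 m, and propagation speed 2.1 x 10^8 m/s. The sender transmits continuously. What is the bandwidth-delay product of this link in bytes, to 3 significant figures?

705 bytes

Propagation delay = 32.9 / 210000000 = 1.56667e-07 s.
BDP = R × t_prop = 36000000000 × 1.56667e-07 = 5640 bits.
In bytes: 5640/8 = 705 bytes.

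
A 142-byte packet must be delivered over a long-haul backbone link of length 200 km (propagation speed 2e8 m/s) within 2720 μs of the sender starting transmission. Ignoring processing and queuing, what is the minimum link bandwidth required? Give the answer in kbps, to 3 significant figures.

660 kbps

L = 1136 bits.
Propagation delay = 200000 / 200000000 = 1000 μs.
Transmission budget = 2720 − 1000 = 1720 μs.
R ≥ L / t_tx = 1136 bits / 0.00172 s = 660 kbps.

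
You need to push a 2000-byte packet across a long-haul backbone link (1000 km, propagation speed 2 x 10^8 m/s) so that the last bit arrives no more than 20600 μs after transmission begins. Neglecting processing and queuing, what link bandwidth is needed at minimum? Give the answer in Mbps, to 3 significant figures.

L = 16000 bits.
Propagation delay = 1000000 / 200000000 = 5000 μs.
Transmission budget = 20600 − 5000 = 15600 μs.
R ≥ L / t_tx = 16000 bits / 0.0156 s = 1.03 Mbps.

1.03 Mbps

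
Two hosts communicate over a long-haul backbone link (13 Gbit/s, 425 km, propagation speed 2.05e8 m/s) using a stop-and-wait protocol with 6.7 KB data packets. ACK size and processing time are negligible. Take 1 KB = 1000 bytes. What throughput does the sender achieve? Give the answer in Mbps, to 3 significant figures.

12.9 Mbps

t_tx = L/R = 53600/13000000000 = 4.12308e-06 s.
t_prop = 425000/2.05e+08 = 0.00207317 s; RTT = 0.00414634 s.
Cycle = t_tx + RTT = 0.00415046 s.
Throughput = L / cycle = 53600 / 0.00415046 = 12.9 Mbps.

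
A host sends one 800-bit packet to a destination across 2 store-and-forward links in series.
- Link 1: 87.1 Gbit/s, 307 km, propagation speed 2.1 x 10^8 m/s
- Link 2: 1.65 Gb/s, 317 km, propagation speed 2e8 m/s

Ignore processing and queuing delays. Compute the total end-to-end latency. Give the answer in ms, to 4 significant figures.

3.047 ms

Transmission delays (L/R per hop): 9.18485e-06, 0.000484848 ms; sum = 0.000494033 ms.
Propagation delays (d/s per hop): 1.4619, 1.585 ms; sum = 3.0469 ms.
End-to-end = 3.047 ms.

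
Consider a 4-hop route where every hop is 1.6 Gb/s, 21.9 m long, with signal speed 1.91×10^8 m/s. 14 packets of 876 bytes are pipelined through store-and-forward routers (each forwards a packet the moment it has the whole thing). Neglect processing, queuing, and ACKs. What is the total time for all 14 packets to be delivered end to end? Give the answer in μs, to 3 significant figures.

74.9 μs

Per-hop transmission t_tx = L/R = 7008/1600000000 = 4.38 μs.
Per-hop propagation t_prop = 21.9/191000000 = 0.11466 μs.
Pipeline fill: first packet needs 4·t_tx to clear all hops; remaining 13 packets each add one t_tx.
Total = (4+14-1)·t_tx + 4·t_prop = 17·4.38 + 4·0.11466 = 74.9 μs.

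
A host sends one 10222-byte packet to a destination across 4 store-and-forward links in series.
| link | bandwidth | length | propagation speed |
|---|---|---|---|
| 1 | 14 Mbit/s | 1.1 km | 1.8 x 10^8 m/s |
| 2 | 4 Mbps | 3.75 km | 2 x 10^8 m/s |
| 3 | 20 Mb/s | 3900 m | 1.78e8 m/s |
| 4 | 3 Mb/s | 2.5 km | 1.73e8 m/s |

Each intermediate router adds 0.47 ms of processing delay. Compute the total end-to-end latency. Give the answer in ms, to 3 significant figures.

59.1 ms

L = 10222 × 8 = 81776 bits.
Transmission delays (L/R per hop): 5.84114, 20.444, 4.0888, 27.2587 ms; sum = 57.6326 ms.
Propagation delays (d/s per hop): 0.00611111, 0.01875, 0.0219101, 0.0144509 ms; sum = 0.0612221 ms.
Processing at 3 router(s): 3 × 0.47 ms = 1.41 ms.
End-to-end = 59.1 ms.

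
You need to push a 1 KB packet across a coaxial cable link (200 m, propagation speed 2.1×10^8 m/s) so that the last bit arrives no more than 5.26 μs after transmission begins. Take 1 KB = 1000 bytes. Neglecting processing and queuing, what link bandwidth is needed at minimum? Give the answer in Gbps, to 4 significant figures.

L = 8000 bits.
Propagation delay = 200 / 210000000 = 0.952381 μs.
Transmission budget = 5.26 − 0.952381 = 4.30762 μs.
R ≥ L / t_tx = 8000 bits / 4.30762e-06 s = 1.857 Gbps.

1.857 Gbps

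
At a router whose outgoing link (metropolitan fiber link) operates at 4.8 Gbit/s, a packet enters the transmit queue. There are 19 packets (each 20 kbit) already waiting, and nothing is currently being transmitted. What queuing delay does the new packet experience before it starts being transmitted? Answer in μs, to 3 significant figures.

Each queued packet: L/R = 20000/4800000000 = 4.16667 μs.
19 queued → 79.1667 μs.
Queuing delay = 79.2 μs.

79.2 μs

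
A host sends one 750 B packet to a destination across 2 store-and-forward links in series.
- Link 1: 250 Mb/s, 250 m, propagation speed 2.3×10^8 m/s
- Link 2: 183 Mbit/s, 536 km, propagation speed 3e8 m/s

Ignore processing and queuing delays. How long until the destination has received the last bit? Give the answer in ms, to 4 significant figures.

1.845 ms

L = 750 × 8 = 6000 bits.
Transmission delays (L/R per hop): 0.024, 0.0327869 ms; sum = 0.0567869 ms.
Propagation delays (d/s per hop): 0.00108696, 1.78667 ms; sum = 1.78775 ms.
End-to-end = 1.845 ms.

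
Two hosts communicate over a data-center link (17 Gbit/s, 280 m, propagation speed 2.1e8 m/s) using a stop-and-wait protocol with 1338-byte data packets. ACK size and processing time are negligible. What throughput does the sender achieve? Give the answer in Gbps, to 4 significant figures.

3.247 Gbps

t_tx = L/R = 10704/17000000000 = 6.29647e-07 s.
t_prop = 280/210000000 = 1.33333e-06 s; RTT = 2.66667e-06 s.
Cycle = t_tx + RTT = 3.29631e-06 s.
Throughput = L / cycle = 10704 / 3.29631e-06 = 3.247 Gbps.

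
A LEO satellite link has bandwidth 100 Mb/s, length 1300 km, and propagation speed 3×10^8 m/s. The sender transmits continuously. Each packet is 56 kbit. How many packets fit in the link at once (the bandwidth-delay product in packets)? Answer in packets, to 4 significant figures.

7.738 packets

Propagation delay = 1300000 / 300000000 = 0.00433333 s.
BDP = R × t_prop = 100000000 × 0.00433333 = 433333 bits.
In packets of 56000 bits: 7.738 packets.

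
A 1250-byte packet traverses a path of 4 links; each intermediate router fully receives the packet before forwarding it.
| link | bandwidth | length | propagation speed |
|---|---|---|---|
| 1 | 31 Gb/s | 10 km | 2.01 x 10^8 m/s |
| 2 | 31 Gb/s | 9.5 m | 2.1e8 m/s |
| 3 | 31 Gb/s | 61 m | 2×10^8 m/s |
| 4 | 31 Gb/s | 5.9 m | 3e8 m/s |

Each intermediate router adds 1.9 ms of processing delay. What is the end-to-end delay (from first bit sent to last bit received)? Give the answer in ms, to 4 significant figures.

L = 1250 × 8 = 10000 bits.
Transmission delay per hop = L/R = 10000/31000000000 = 0.000322581 ms; 4 hops → 0.00129032 ms.
Propagation delays (d/s per hop): 0.0497512, 4.52381e-05, 0.000305, 1.96667e-05 ms; sum = 0.0501211 ms.
Processing at 3 router(s): 3 × 1.9 ms = 5.7 ms.
End-to-end = 5.751 ms.

5.751 ms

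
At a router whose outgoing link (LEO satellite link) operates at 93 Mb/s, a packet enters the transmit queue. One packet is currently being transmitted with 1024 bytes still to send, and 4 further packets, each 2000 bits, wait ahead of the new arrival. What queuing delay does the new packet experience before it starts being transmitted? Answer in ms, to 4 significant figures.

Each queued packet: L/R = 2000/93000000 = 0.0215054 ms.
4 queued → 0.0860215 ms.
Plus remaining 8192 bits of current packet: 0.088086 ms.
Queuing delay = 0.1741 ms.

0.1741 ms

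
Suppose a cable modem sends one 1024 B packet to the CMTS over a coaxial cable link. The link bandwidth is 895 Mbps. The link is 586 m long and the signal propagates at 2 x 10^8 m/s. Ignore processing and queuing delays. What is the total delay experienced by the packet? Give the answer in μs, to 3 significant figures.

L = 1024 × 8 = 8192 bits.
Transmission delay = L/R = 8192 / 895000000 = 9.15307 μs.
Propagation delay = d/s = 586 m / 200000000 m/s = 2.93 μs.
Total = 12.1 μs.

12.1 μs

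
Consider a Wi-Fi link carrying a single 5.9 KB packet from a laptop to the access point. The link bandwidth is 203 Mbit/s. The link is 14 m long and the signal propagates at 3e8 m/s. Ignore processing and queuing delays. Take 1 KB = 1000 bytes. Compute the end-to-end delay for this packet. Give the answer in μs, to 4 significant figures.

L = 47200 bits.
Transmission delay = L/R = 47200 / 203000000 = 232.512 μs.
Propagation delay = d/s = 14 m / 300000000 m/s = 0.0466667 μs.
Total = 232.6 μs.

232.6 μs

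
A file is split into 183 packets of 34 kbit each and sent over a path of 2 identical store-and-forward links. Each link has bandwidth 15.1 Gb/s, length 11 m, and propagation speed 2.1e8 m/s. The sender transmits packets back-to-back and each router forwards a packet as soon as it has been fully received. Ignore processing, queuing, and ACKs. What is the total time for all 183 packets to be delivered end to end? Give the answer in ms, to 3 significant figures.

0.414 ms

Per-hop transmission t_tx = L/R = 34000/15100000000 = 0.00225166 ms.
Per-hop propagation t_prop = 11/210000000 = 5.2381e-05 ms.
Pipeline fill: first packet needs 2·t_tx to clear all hops; remaining 182 packets each add one t_tx.
Total = (2+183-1)·t_tx + 2·t_prop = 184·0.00225166 + 2·5.2381e-05 = 0.414 ms.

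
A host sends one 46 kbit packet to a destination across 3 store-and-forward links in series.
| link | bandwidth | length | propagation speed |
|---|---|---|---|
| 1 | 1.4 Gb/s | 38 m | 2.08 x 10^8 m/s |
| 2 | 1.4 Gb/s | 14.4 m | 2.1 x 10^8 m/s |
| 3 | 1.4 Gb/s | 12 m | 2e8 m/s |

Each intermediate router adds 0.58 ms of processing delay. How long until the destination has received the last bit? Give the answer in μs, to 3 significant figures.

1260 μs

L = 46000 bits.
Transmission delay per hop = L/R = 46000/1400000000 = 32.8571 μs; 3 hops → 98.5714 μs.
Propagation delays (d/s per hop): 0.182692, 0.0685714, 0.06 μs; sum = 0.311264 μs.
Processing at 2 router(s): 2 × 0.58 ms = 1160 μs.
End-to-end = 1260 μs.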